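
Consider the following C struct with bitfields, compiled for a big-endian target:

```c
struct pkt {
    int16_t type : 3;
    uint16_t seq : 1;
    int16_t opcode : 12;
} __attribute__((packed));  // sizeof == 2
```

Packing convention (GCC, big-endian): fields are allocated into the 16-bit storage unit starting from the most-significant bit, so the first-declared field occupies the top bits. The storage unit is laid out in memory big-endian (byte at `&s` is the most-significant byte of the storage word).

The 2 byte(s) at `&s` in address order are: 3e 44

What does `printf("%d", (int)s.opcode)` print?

-444

[0]=0x3e [1]=0x44 (big-endian) → word 0x3e44
type:3 @ bit 13 → (0x3e44>>13)&0x7 = 0x1
seq:1 @ bit 12 → (0x3e44>>12)&0x1 = 0x1
opcode:12 @ bit 0 → (0x3e44>>0)&0xfff = 0xe44  ←
opcode signed 12b, MSB=1: 3652 - 4096 = -444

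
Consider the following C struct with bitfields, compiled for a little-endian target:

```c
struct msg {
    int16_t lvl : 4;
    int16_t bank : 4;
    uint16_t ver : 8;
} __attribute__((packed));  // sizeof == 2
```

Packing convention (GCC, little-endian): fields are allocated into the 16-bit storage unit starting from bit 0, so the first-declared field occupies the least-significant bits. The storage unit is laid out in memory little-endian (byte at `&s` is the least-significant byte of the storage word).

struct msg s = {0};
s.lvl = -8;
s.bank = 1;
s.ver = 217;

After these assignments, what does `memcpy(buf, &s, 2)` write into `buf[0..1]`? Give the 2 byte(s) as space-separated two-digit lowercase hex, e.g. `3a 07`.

[0+:4] lvl=-8 & 0xf = 0x8; word=0x0008
[4+:4] bank=1 & 0xf = 0x1; word=0x0018
[8+:8] ver=217 & 0xff = 0xd9; word=0xd918
word = 0xd918 → little-endian bytes:
  [0]=0x18  [1]=0xd9

18 d9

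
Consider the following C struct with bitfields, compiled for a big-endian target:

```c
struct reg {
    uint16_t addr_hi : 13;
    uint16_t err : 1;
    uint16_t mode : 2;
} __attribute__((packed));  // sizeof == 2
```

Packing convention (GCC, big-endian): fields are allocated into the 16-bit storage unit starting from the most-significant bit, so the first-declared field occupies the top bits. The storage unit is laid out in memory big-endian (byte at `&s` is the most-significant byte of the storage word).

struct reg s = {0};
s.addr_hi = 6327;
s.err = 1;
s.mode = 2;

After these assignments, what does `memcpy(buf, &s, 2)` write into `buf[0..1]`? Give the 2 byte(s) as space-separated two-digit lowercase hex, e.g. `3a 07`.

[3+:13] addr_hi=6327 & 0x1fff = 0x18b7; word=0xc5b8
[2+:1] err=1 & 0x1 = 0x1; word=0xc5bc
[0+:2] mode=2 & 0x3 = 0x2; word=0xc5be
word = 0xc5be → big-endian bytes:
  [0]=0xc5  [1]=0xbe

c5 be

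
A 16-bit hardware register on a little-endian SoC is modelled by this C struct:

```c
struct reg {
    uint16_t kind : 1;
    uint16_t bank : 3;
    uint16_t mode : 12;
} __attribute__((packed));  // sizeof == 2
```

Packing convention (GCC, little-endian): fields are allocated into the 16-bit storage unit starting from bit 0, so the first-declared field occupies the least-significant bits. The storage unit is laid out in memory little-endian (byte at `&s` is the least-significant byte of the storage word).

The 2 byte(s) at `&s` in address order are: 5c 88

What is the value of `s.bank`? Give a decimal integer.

6

[0]=0x5c [1]=0x88 (little-endian) → word 0x885c
kind:1 @ bit 0 → (0x885c>>0)&0x1 = 0x0
bank:3 @ bit 1 → (0x885c>>1)&0x7 = 0x6  ←
mode:12 @ bit 4 → (0x885c>>4)&0xfff = 0x885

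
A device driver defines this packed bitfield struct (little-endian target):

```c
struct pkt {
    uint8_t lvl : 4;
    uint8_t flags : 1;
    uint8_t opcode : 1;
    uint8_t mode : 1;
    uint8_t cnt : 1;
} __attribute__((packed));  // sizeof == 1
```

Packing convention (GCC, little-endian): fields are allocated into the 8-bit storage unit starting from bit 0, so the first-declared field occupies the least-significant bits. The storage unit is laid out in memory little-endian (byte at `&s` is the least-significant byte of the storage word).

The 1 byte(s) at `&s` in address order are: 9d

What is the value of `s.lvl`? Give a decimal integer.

[0]=0x9d (little-endian) → word 0x9d
lvl:4 @ bit 0 → (0x9d>>0)&0xf = 0xd  ←
flags:1 @ bit 4 → (0x9d>>4)&0x1 = 0x1
opcode:1 @ bit 5 → (0x9d>>5)&0x1 = 0x0
mode:1 @ bit 6 → (0x9d>>6)&0x1 = 0x0
cnt:1 @ bit 7 → (0x9d>>7)&0x1 = 0x1

13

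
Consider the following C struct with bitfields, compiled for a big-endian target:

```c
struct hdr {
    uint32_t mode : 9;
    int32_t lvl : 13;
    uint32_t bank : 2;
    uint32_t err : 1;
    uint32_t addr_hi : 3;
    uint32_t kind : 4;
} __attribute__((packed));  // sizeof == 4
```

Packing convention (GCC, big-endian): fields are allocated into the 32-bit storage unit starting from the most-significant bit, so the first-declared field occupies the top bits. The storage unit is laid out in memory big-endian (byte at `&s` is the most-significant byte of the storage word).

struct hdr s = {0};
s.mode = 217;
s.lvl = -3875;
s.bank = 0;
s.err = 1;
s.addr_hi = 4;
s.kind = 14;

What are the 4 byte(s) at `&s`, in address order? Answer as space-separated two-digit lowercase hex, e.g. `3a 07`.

[23+:9] mode=217 & 0x1ff = 0xd9; word=0x6c800000
[10+:13] lvl=-3875 & 0x1fff = 0x10dd; word=0x6cc37400
[8+:2] bank=0 & 0x3 = 0x0; word=0x6cc37400
[7+:1] err=1 & 0x1 = 0x1; word=0x6cc37480
[4+:3] addr_hi=4 & 0x7 = 0x4; word=0x6cc374c0
[0+:4] kind=14 & 0xf = 0xe; word=0x6cc374ce
word = 0x6cc374ce → big-endian bytes:
  [0]=0x6c  [1]=0xc3  [2]=0x74  [3]=0xce

6c c3 74 ce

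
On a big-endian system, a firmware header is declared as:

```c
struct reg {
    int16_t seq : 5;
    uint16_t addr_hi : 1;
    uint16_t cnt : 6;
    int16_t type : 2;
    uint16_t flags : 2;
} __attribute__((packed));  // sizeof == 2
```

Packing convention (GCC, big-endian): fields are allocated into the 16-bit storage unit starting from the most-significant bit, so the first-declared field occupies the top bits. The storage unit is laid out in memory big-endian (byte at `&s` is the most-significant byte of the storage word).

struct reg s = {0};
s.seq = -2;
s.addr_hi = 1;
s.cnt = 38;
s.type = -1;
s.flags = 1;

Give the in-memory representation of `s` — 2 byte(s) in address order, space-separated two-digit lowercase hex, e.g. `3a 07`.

seq (5b) val=-2 bits=0x1e at bit 11: 0xf000
addr_hi (1b) val=1 bits=0x1 at bit 10: 0xf400
cnt (6b) val=38 bits=0x26 at bit 4: 0xf660
type (2b) val=-1 bits=0x3 at bit 2: 0xf66c
flags (2b) val=1 bits=0x1 at bit 0: 0xf66d
word = 0xf66d → big-endian bytes:
  [0]=0xf6  [1]=0x6d

f6 6d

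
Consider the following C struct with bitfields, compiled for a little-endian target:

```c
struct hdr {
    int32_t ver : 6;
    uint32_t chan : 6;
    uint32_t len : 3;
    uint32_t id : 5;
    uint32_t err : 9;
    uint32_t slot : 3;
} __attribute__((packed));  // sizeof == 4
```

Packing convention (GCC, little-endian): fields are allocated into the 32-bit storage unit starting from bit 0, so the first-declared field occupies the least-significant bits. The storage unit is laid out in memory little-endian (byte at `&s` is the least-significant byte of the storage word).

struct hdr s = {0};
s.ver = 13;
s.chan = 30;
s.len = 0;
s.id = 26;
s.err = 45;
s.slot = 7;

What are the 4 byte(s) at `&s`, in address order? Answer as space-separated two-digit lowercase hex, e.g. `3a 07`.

8d 07 dd e2

[0+:6] ver=13 & 0x3f = 0xd; word=0x0000000d
[6+:6] chan=30 & 0x3f = 0x1e; word=0x0000078d
[12+:3] len=0 & 0x7 = 0x0; word=0x0000078d
[15+:5] id=26 & 0x1f = 0x1a; word=0x000d078d
[20+:9] err=45 & 0x1ff = 0x2d; word=0x02dd078d
[29+:3] slot=7 & 0x7 = 0x7; word=0xe2dd078d
word = 0xe2dd078d → little-endian bytes:
  [0]=0x8d  [1]=0x07  [2]=0xdd  [3]=0xe2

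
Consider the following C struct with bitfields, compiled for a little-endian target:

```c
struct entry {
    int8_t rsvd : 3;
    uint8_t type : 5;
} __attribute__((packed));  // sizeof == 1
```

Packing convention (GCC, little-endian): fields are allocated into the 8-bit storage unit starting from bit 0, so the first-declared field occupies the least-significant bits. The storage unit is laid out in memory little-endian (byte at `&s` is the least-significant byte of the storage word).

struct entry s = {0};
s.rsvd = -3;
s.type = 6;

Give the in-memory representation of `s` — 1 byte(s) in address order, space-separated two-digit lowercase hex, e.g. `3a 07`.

35

[0+:3] rsvd=-3 & 0x7 = 0x5; word=0x05
[3+:5] type=6 & 0x1f = 0x6; word=0x35
word = 0x35 → little-endian bytes:
  [0]=0x35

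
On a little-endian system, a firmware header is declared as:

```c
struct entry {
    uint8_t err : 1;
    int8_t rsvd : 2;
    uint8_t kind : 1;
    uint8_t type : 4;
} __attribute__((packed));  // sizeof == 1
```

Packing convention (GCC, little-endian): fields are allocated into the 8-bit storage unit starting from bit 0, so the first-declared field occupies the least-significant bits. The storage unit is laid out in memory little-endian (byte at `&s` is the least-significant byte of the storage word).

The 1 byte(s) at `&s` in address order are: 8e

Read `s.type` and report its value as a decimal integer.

[0]=0x8e (little-endian) → word 0x8e
err [0+:1] = (word>>0) & 0x1 = 0
rsvd [1+:2] = (word>>1) & 0x3 = 3
kind [3+:1] = (word>>3) & 0x1 = 1
type [4+:4] = (word>>4) & 0xf = 8  ←

8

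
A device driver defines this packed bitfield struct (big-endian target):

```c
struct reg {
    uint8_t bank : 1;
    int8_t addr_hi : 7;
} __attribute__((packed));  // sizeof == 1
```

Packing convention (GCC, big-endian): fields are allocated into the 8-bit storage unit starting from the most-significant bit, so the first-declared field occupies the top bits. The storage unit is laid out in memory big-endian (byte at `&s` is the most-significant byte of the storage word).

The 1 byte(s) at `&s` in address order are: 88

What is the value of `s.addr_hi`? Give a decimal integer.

[0]=0x88 (big-endian) → word 0x88
bank:1 @ bit 7 → (0x88>>7)&0x1 = 0x1
addr_hi:7 @ bit 0 → (0x88>>0)&0x7f = 0x8  ←
addr_hi signed 7b, MSB=0: value = 8

8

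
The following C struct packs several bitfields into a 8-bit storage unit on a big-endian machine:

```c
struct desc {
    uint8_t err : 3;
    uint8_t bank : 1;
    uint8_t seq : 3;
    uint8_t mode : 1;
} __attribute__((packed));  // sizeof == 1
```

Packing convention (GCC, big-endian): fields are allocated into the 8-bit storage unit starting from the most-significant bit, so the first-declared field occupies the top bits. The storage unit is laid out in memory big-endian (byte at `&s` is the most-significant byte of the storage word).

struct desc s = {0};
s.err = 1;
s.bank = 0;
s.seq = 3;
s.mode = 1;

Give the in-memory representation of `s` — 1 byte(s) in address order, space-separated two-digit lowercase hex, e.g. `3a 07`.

[5+:3] err=1 & 0x7 = 0x1; word=0x20
[4+:1] bank=0 & 0x1 = 0x0; word=0x20
[1+:3] seq=3 & 0x7 = 0x3; word=0x26
[0+:1] mode=1 & 0x1 = 0x1; word=0x27
word = 0x27 → big-endian bytes:
  [0]=0x27

27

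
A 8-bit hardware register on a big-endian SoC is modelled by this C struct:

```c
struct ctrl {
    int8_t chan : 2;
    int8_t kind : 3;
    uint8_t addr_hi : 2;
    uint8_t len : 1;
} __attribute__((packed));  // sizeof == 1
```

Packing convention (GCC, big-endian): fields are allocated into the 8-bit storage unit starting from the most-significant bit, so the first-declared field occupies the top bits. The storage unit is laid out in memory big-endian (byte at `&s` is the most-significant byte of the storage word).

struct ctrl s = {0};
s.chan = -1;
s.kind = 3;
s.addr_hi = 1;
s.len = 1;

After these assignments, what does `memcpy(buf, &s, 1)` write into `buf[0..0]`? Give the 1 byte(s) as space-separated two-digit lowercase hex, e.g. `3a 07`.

chan (2b) val=-1 bits=0x3 at bit 6: 0xc0
kind (3b) val=3 bits=0x3 at bit 3: 0xd8
addr_hi (2b) val=1 bits=0x1 at bit 1: 0xda
len (1b) val=1 bits=0x1 at bit 0: 0xdb
word = 0xdb → big-endian bytes:
  [0]=0xdb

db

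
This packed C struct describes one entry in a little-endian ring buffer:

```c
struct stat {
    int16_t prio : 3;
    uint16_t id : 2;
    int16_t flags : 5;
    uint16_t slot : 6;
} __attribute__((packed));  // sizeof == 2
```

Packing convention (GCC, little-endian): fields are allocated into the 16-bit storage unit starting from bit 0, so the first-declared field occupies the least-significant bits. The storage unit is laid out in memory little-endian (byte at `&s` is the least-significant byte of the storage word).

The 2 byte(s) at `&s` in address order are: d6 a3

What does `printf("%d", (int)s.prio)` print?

[0]=0xd6 [1]=0xa3 (little-endian) → word 0xa3d6
prio:3 @ bit 0 → (0xa3d6>>0)&0x7 = 0x6  ←
id:2 @ bit 3 → (0xa3d6>>3)&0x3 = 0x2
flags:5 @ bit 5 → (0xa3d6>>5)&0x1f = 0x1e
slot:6 @ bit 10 → (0xa3d6>>10)&0x3f = 0x28
prio signed 3b, MSB=1: 6 - 8 = -2

-2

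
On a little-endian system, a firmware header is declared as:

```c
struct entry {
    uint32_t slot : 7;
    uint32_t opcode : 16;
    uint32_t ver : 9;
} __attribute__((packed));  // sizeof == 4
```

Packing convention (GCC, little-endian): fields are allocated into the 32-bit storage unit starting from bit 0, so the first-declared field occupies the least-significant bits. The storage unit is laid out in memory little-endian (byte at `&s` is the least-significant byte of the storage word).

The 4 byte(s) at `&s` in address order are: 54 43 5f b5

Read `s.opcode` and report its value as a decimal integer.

48774

[0]=0x54 [1]=0x43 [2]=0x5f [3]=0xb5 (little-endian) → word 0xb55f4354
slot:7 @ bit 0 → (0xb55f4354>>0)&0x7f = 0x54
opcode:16 @ bit 7 → (0xb55f4354>>7)&0xffff = 0xbe86  ←
ver:9 @ bit 23 → (0xb55f4354>>23)&0x1ff = 0x16a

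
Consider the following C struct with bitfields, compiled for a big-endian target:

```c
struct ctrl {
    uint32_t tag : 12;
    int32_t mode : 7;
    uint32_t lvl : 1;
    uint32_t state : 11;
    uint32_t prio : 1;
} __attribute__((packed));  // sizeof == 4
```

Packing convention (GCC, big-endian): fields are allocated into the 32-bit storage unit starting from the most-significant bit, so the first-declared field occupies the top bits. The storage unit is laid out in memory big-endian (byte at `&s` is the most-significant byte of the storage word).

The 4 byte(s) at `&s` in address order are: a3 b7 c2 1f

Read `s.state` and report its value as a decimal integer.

271

[0]=0xa3 [1]=0xb7 [2]=0xc2 [3]=0x1f (big-endian) → word 0xa3b7c21f
tag:12 @ bit 20 → (0xa3b7c21f>>20)&0xfff = 0xa3b
mode:7 @ bit 13 → (0xa3b7c21f>>13)&0x7f = 0x3e
lvl:1 @ bit 12 → (0xa3b7c21f>>12)&0x1 = 0x0
state:11 @ bit 1 → (0xa3b7c21f>>1)&0x7ff = 0x10f  ←
prio:1 @ bit 0 → (0xa3b7c21f>>0)&0x1 = 0x1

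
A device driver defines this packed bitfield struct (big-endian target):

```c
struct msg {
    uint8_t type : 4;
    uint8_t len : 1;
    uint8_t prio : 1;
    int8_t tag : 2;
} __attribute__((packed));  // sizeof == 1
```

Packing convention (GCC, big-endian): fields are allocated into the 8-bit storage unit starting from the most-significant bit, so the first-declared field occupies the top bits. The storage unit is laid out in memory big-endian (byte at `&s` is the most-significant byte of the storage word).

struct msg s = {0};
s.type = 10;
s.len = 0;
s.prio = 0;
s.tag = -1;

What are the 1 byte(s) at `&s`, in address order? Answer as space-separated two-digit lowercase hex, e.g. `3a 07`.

type (4b) val=10 bits=0xa at bit 4: 0xa0
len (1b) val=0 bits=0x0 at bit 3: 0xa0
prio (1b) val=0 bits=0x0 at bit 2: 0xa0
tag (2b) val=-1 bits=0x3 at bit 0: 0xa3
word = 0xa3 → big-endian bytes:
  [0]=0xa3

a3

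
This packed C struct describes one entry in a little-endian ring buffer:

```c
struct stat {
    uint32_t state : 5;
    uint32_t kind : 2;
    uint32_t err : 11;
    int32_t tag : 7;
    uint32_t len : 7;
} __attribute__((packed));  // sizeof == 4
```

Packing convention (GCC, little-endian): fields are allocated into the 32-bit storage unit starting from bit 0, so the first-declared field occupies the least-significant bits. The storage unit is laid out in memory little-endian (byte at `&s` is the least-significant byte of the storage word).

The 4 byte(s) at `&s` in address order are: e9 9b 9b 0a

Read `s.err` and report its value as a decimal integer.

1847

[0]=0xe9 [1]=0x9b [2]=0x9b [3]=0x0a (little-endian) → word 0x0a9b9be9
state:5 @ bit 0 → (0x0a9b9be9>>0)&0x1f = 0x9
kind:2 @ bit 5 → (0x0a9b9be9>>5)&0x3 = 0x3
err:11 @ bit 7 → (0x0a9b9be9>>7)&0x7ff = 0x737  ←
tag:7 @ bit 18 → (0x0a9b9be9>>18)&0x7f = 0x26
len:7 @ bit 25 → (0x0a9b9be9>>25)&0x7f = 0x5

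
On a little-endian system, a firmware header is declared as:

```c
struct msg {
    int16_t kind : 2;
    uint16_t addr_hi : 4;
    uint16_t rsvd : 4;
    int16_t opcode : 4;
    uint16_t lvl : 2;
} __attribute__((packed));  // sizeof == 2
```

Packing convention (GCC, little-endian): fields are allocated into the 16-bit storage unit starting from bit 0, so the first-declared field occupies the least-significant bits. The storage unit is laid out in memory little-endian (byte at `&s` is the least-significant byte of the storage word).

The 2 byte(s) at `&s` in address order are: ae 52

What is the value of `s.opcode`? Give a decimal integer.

[0]=0xae [1]=0x52 (little-endian) → word 0x52ae
kind [0+:2] = (word>>0) & 0x3 = 2
addr_hi [2+:4] = (word>>2) & 0xf = 11
rsvd [6+:4] = (word>>6) & 0xf = 10
opcode [10+:4] = (word>>10) & 0xf = 4  ←
lvl [14+:2] = (word>>14) & 0x3 = 1
opcode signed 4b, MSB=0: value = 4

4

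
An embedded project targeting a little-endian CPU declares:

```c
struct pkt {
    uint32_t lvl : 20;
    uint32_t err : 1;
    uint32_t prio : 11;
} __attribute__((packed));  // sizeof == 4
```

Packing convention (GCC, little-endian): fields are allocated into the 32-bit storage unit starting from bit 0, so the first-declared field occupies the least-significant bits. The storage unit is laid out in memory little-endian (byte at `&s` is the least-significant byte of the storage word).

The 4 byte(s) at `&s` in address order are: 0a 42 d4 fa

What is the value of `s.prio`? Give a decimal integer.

2006

[0]=0x0a [1]=0x42 [2]=0xd4 [3]=0xfa (little-endian) → word 0xfad4420a
lvl [0+:20] = (word>>0) & 0xfffff = 279050
err [20+:1] = (word>>20) & 0x1 = 1
prio [21+:11] = (word>>21) & 0x7ff = 2006  ←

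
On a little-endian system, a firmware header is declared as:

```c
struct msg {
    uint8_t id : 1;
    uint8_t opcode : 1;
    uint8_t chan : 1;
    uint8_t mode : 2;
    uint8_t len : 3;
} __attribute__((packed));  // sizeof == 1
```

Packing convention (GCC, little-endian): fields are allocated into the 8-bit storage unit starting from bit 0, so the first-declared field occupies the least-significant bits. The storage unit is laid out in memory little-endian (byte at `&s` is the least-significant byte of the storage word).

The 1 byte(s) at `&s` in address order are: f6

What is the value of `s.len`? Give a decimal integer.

7

[0]=0xf6 (little-endian) → word 0xf6
id [0+:1] = (word>>0) & 0x1 = 0
opcode [1+:1] = (word>>1) & 0x1 = 1
chan [2+:1] = (word>>2) & 0x1 = 1
mode [3+:2] = (word>>3) & 0x3 = 2
len [5+:3] = (word>>5) & 0x7 = 7  ←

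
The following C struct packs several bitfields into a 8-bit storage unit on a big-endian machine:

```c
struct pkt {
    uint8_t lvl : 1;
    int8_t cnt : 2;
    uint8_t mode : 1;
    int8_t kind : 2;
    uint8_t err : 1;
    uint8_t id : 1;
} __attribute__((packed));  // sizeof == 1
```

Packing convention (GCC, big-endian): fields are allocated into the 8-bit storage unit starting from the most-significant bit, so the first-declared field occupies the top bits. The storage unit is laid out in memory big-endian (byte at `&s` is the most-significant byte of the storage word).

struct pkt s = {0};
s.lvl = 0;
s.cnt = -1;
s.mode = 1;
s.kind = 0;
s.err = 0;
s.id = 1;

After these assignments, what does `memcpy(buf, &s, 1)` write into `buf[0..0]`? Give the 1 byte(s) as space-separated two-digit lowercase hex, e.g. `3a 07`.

lvl:1 = 0 → 0x0 << 7 → word 0x00
cnt:2 = -1 → 0x3 << 5 → word 0x60
mode:1 = 1 → 0x1 << 4 → word 0x70
kind:2 = 0 → 0x0 << 2 → word 0x70
err:1 = 0 → 0x0 << 1 → word 0x70
id:1 = 1 → 0x1 << 0 → word 0x71
word = 0x71 → big-endian bytes:
  [0]=0x71

71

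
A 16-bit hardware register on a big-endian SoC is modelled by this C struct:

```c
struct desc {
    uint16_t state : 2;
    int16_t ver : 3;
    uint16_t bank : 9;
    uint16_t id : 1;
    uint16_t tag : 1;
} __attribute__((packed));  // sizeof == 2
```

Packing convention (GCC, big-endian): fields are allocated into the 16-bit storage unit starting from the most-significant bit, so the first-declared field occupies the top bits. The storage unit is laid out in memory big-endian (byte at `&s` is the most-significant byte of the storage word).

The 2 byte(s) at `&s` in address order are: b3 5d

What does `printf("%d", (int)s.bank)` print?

[0]=0xb3 [1]=0x5d (big-endian) → word 0xb35d
state:2 @ bit 14 → (0xb35d>>14)&0x3 = 0x2
ver:3 @ bit 11 → (0xb35d>>11)&0x7 = 0x6
bank:9 @ bit 2 → (0xb35d>>2)&0x1ff = 0xd7  ←
id:1 @ bit 1 → (0xb35d>>1)&0x1 = 0x0
tag:1 @ bit 0 → (0xb35d>>0)&0x1 = 0x1

215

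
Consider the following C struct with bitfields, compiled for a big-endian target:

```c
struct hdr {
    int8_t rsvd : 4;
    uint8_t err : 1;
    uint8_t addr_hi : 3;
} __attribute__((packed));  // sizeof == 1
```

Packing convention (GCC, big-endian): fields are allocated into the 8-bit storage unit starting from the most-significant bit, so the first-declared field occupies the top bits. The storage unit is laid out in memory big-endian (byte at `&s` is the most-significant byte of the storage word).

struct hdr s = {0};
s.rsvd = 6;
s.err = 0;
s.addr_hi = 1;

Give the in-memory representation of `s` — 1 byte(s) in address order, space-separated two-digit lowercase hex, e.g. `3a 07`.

61

rsvd:4 = 6 → 0x6 << 4 → word 0x60
err:1 = 0 → 0x0 << 3 → word 0x60
addr_hi:3 = 1 → 0x1 << 0 → word 0x61
word = 0x61 → big-endian bytes:
  [0]=0x61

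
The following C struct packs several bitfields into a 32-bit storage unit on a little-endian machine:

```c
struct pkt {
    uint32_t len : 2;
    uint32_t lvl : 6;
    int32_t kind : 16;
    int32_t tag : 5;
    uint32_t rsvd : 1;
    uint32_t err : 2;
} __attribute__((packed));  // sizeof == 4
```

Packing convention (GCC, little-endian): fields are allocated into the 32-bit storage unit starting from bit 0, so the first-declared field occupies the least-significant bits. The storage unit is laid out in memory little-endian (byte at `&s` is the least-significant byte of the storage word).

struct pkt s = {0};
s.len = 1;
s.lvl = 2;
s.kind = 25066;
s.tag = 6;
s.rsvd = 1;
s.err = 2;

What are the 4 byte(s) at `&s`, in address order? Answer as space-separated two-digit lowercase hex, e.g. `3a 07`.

09 ea 61 a6

len:2 = 1 → 0x1 << 0 → word 0x00000001
lvl:6 = 2 → 0x2 << 2 → word 0x00000009
kind:16 = 25066 → 0x61ea << 8 → word 0x0061ea09
tag:5 = 6 → 0x6 << 24 → word 0x0661ea09
rsvd:1 = 1 → 0x1 << 29 → word 0x2661ea09
err:2 = 2 → 0x2 << 30 → word 0xa661ea09
word = 0xa661ea09 → little-endian bytes:
  [0]=0x09  [1]=0xea  [2]=0x61  [3]=0xa6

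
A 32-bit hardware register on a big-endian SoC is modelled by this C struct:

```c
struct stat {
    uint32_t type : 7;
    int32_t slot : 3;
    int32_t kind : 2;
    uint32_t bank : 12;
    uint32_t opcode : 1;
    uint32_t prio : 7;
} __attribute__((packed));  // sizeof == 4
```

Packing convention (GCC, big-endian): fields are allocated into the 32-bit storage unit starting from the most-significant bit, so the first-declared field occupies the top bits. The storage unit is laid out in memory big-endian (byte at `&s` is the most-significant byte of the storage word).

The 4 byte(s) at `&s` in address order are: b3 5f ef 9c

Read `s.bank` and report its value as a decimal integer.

[0]=0xb3 [1]=0x5f [2]=0xef [3]=0x9c (big-endian) → word 0xb35fef9c
type:7 @ bit 25 → (0xb35fef9c>>25)&0x7f = 0x59
slot:3 @ bit 22 → (0xb35fef9c>>22)&0x7 = 0x5
kind:2 @ bit 20 → (0xb35fef9c>>20)&0x3 = 0x1
bank:12 @ bit 8 → (0xb35fef9c>>8)&0xfff = 0xfef  ←
opcode:1 @ bit 7 → (0xb35fef9c>>7)&0x1 = 0x1
prio:7 @ bit 0 → (0xb35fef9c>>0)&0x7f = 0x1c

4079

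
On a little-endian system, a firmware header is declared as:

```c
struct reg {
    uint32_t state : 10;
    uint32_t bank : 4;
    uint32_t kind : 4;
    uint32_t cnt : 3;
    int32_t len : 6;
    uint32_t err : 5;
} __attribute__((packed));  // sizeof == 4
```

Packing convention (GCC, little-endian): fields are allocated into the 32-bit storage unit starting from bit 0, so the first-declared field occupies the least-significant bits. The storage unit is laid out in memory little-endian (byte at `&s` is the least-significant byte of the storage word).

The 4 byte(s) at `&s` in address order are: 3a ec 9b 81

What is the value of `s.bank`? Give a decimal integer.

11

[0]=0x3a [1]=0xec [2]=0x9b [3]=0x81 (little-endian) → word 0x819bec3a
state [0+:10] = (word>>0) & 0x3ff = 58
bank [10+:4] = (word>>10) & 0xf = 11  ←
kind [14+:4] = (word>>14) & 0xf = 15
cnt [18+:3] = (word>>18) & 0x7 = 6
len [21+:6] = (word>>21) & 0x3f = 12
err [27+:5] = (word>>27) & 0x1f = 16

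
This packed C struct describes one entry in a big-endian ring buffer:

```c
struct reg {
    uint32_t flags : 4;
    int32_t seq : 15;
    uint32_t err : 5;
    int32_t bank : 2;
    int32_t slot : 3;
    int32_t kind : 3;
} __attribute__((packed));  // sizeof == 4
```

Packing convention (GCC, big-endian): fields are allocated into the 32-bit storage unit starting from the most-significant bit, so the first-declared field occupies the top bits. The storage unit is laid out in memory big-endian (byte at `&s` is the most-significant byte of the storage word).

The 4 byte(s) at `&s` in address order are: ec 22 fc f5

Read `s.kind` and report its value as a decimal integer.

[0]=0xec [1]=0x22 [2]=0xfc [3]=0xf5 (big-endian) → word 0xec22fcf5
flags [28+:4] = (word>>28) & 0xf = 14
seq [13+:15] = (word>>13) & 0x7fff = 24855
err [8+:5] = (word>>8) & 0x1f = 28
bank [6+:2] = (word>>6) & 0x3 = 3
slot [3+:3] = (word>>3) & 0x7 = 6
kind [0+:3] = (word>>0) & 0x7 = 5  ←
kind signed 3b, MSB=1: 5 - 8 = -3

-3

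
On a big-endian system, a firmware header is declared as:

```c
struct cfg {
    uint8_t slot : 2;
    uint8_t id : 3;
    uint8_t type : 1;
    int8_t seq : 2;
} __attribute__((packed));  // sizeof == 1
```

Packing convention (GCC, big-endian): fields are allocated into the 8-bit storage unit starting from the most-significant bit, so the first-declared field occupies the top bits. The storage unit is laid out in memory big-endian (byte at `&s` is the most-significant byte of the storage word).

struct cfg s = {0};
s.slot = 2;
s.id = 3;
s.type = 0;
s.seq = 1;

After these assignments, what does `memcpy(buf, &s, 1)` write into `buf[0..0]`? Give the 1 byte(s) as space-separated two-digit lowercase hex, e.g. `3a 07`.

99

slot:2 = 2 → 0x2 << 6 → word 0x80
id:3 = 3 → 0x3 << 3 → word 0x98
type:1 = 0 → 0x0 << 2 → word 0x98
seq:2 = 1 → 0x1 << 0 → word 0x99
word = 0x99 → big-endian bytes:
  [0]=0x99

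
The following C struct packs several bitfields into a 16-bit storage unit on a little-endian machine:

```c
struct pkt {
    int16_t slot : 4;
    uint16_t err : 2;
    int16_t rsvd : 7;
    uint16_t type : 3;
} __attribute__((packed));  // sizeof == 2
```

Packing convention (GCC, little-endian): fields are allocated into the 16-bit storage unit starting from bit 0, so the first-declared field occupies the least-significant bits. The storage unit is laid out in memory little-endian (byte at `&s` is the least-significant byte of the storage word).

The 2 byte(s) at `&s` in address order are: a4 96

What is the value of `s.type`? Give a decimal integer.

4

[0]=0xa4 [1]=0x96 (little-endian) → word 0x96a4
slot [0+:4] = (word>>0) & 0xf = 4
err [4+:2] = (word>>4) & 0x3 = 2
rsvd [6+:7] = (word>>6) & 0x7f = 90
type [13+:3] = (word>>13) & 0x7 = 4  ←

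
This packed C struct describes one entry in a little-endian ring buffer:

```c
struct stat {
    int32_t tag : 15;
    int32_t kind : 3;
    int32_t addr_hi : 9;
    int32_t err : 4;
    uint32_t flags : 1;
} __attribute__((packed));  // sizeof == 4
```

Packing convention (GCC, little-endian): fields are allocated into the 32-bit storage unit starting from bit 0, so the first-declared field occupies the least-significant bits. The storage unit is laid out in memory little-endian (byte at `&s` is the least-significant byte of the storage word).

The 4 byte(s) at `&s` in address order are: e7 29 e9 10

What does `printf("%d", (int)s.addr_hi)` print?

58

[0]=0xe7 [1]=0x29 [2]=0xe9 [3]=0x10 (little-endian) → word 0x10e929e7
tag:15 @ bit 0 → (0x10e929e7>>0)&0x7fff = 0x29e7
kind:3 @ bit 15 → (0x10e929e7>>15)&0x7 = 0x2
addr_hi:9 @ bit 18 → (0x10e929e7>>18)&0x1ff = 0x3a  ←
err:4 @ bit 27 → (0x10e929e7>>27)&0xf = 0x2
flags:1 @ bit 31 → (0x10e929e7>>31)&0x1 = 0x0
addr_hi signed 9b, MSB=0: value = 58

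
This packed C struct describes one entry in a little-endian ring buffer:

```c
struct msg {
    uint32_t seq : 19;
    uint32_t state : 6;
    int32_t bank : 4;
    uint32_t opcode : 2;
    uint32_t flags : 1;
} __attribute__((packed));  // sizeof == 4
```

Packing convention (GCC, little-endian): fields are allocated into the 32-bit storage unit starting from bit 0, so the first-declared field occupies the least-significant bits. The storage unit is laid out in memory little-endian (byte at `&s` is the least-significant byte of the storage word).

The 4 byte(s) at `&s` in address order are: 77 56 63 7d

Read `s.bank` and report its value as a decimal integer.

-2

[0]=0x77 [1]=0x56 [2]=0x63 [3]=0x7d (little-endian) → word 0x7d635677
seq [0+:19] = (word>>0) & 0x7ffff = 218743
state [19+:6] = (word>>19) & 0x3f = 44
bank [25+:4] = (word>>25) & 0xf = 14  ←
opcode [29+:2] = (word>>29) & 0x3 = 3
flags [31+:1] = (word>>31) & 0x1 = 0
bank signed 4b, MSB=1: 14 - 16 = -2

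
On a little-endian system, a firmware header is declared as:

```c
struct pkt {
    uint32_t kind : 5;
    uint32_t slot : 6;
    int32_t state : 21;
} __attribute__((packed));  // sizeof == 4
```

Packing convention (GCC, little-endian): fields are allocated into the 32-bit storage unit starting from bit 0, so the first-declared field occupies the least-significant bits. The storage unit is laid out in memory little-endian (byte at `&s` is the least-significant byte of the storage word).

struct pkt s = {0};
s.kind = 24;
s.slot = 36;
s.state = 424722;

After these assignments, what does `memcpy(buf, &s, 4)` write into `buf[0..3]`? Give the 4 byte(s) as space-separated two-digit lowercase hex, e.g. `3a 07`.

[0+:5] kind=24 & 0x1f = 0x18; word=0x00000018
[5+:6] slot=36 & 0x3f = 0x24; word=0x00000498
[11+:21] state=424722 & 0x1fffff = 0x67b12; word=0x33d89498
word = 0x33d89498 → little-endian bytes:
  [0]=0x98  [1]=0x94  [2]=0xd8  [3]=0x33

98 94 d8 33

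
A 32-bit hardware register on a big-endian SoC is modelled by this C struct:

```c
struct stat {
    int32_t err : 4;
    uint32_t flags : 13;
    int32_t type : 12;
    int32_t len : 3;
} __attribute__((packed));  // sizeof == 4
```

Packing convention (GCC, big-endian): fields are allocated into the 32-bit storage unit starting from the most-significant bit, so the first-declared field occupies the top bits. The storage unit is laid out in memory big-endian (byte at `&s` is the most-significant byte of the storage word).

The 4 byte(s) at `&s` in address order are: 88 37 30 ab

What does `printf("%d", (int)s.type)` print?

[0]=0x88 [1]=0x37 [2]=0x30 [3]=0xab (big-endian) → word 0x883730ab
err:4 @ bit 28 → (0x883730ab>>28)&0xf = 0x8
flags:13 @ bit 15 → (0x883730ab>>15)&0x1fff = 0x106e
type:12 @ bit 3 → (0x883730ab>>3)&0xfff = 0x615  ←
len:3 @ bit 0 → (0x883730ab>>0)&0x7 = 0x3
type signed 12b, MSB=0: value = 1557

1557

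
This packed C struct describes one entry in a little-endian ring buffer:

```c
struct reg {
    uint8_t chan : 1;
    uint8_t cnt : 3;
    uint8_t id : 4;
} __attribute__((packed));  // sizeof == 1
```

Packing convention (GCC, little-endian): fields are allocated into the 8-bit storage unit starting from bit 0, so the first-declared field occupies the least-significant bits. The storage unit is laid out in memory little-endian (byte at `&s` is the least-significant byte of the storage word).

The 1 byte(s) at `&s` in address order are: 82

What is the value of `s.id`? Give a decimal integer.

8

[0]=0x82 (little-endian) → word 0x82
chan [0+:1] = (word>>0) & 0x1 = 0
cnt [1+:3] = (word>>1) & 0x7 = 1
id [4+:4] = (word>>4) & 0xf = 8  ←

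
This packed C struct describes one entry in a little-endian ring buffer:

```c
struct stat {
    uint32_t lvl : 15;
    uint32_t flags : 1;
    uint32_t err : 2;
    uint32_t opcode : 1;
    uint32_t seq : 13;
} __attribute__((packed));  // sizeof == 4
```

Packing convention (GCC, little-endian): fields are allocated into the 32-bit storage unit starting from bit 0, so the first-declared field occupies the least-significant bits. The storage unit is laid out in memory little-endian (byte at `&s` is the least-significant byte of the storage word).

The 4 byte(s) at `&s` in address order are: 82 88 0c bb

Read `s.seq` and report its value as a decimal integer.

5985

[0]=0x82 [1]=0x88 [2]=0x0c [3]=0xbb (little-endian) → word 0xbb0c8882
lvl [0+:15] = (word>>0) & 0x7fff = 2178
flags [15+:1] = (word>>15) & 0x1 = 1
err [16+:2] = (word>>16) & 0x3 = 0
opcode [18+:1] = (word>>18) & 0x1 = 1
seq [19+:13] = (word>>19) & 0x1fff = 5985  ←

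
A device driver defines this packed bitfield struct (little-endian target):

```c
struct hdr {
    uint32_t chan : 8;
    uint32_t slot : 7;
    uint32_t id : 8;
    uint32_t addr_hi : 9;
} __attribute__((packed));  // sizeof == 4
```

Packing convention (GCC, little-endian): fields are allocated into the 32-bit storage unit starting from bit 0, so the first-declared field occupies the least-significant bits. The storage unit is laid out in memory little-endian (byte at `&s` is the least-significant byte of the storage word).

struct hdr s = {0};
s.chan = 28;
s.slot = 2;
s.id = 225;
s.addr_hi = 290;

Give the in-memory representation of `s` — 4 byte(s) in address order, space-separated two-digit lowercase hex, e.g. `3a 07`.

1c 82 70 91

chan:8 = 28 → 0x1c << 0 → word 0x0000001c
slot:7 = 2 → 0x2 << 8 → word 0x0000021c
id:8 = 225 → 0xe1 << 15 → word 0x0070821c
addr_hi:9 = 290 → 0x122 << 23 → word 0x9170821c
word = 0x9170821c → little-endian bytes:
  [0]=0x1c  [1]=0x82  [2]=0x70  [3]=0x91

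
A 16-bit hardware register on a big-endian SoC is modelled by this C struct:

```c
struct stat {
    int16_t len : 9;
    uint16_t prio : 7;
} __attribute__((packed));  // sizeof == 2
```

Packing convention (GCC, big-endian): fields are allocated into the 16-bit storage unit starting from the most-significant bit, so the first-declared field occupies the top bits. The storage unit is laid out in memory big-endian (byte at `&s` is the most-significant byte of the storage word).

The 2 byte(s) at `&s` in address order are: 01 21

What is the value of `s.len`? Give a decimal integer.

2

[0]=0x01 [1]=0x21 (big-endian) → word 0x0121
len [7+:9] = (word>>7) & 0x1ff = 2  ←
prio [0+:7] = (word>>0) & 0x7f = 33
len signed 9b, MSB=0: value = 2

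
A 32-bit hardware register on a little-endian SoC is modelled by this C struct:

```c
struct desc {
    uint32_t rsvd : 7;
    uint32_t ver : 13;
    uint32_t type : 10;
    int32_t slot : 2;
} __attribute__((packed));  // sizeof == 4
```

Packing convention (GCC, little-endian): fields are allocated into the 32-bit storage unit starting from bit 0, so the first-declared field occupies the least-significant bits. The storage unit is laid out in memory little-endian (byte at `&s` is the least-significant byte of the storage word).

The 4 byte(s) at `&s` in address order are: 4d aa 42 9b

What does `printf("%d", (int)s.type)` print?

[0]=0x4d [1]=0xaa [2]=0x42 [3]=0x9b (little-endian) → word 0x9b42aa4d
rsvd [0+:7] = (word>>0) & 0x7f = 77
ver [7+:13] = (word>>7) & 0x1fff = 1364
type [20+:10] = (word>>20) & 0x3ff = 436  ←
slot [30+:2] = (word>>30) & 0x3 = 2

436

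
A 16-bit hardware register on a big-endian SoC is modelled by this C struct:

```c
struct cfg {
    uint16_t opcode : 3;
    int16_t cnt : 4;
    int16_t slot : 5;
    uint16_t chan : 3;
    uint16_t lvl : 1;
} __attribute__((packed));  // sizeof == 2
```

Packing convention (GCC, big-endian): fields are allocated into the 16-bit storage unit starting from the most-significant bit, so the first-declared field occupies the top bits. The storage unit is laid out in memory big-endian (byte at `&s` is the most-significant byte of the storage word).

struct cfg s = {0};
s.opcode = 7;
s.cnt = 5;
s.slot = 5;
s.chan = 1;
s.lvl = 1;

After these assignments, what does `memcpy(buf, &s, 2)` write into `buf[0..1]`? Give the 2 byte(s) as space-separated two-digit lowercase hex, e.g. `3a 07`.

opcode (3b) val=7 bits=0x7 at bit 13: 0xe000
cnt (4b) val=5 bits=0x5 at bit 9: 0xea00
slot (5b) val=5 bits=0x5 at bit 4: 0xea50
chan (3b) val=1 bits=0x1 at bit 1: 0xea52
lvl (1b) val=1 bits=0x1 at bit 0: 0xea53
word = 0xea53 → big-endian bytes:
  [0]=0xea  [1]=0x53

ea 53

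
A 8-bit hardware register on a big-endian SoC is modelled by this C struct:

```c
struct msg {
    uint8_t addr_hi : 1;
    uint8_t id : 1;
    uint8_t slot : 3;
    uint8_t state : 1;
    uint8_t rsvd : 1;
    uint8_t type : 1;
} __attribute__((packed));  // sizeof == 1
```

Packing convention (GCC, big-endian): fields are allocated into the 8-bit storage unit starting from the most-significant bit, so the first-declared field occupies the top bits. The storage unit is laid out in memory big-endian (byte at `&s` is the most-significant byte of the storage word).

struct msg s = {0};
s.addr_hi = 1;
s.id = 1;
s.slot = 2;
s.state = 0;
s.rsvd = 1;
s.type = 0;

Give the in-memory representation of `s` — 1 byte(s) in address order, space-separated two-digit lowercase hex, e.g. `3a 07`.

addr_hi:1 = 1 → 0x1 << 7 → word 0x80
id:1 = 1 → 0x1 << 6 → word 0xc0
slot:3 = 2 → 0x2 << 3 → word 0xd0
state:1 = 0 → 0x0 << 2 → word 0xd0
rsvd:1 = 1 → 0x1 << 1 → word 0xd2
type:1 = 0 → 0x0 << 0 → word 0xd2
word = 0xd2 → big-endian bytes:
  [0]=0xd2

d2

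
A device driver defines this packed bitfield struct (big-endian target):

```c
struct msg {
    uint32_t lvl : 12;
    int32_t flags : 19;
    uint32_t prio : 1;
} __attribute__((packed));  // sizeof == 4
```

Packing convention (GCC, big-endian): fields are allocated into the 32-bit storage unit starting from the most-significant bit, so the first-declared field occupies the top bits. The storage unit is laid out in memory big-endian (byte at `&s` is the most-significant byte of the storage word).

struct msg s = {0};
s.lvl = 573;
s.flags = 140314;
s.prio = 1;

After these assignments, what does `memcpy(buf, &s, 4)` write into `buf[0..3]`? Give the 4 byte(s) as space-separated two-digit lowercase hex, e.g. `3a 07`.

23 d4 48 35

lvl:12 = 573 → 0x23d << 20 → word 0x23d00000
flags:19 = 140314 → 0x2241a << 1 → word 0x23d44834
prio:1 = 1 → 0x1 << 0 → word 0x23d44835
word = 0x23d44835 → big-endian bytes:
  [0]=0x23  [1]=0xd4  [2]=0x48  [3]=0x35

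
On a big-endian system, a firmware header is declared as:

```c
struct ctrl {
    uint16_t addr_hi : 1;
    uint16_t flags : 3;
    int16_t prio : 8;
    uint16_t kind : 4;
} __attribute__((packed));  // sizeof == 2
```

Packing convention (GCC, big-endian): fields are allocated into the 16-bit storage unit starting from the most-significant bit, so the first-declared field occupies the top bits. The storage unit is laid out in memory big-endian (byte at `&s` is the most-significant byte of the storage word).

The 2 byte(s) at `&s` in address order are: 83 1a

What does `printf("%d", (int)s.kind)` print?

10

[0]=0x83 [1]=0x1a (big-endian) → word 0x831a
addr_hi:1 @ bit 15 → (0x831a>>15)&0x1 = 0x1
flags:3 @ bit 12 → (0x831a>>12)&0x7 = 0x0
prio:8 @ bit 4 → (0x831a>>4)&0xff = 0x31
kind:4 @ bit 0 → (0x831a>>0)&0xf = 0xa  ←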